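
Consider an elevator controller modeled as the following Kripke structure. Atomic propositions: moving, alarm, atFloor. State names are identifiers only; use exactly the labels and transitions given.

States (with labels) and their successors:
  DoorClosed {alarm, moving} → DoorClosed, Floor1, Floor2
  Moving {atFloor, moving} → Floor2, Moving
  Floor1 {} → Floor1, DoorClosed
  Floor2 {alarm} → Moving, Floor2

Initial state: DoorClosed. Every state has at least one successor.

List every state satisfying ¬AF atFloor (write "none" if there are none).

{DoorClosed, Floor1, Floor2}

States satisfying atFloor: {Moving}.
States satisfying AF atFloor: {Moving}.
States satisfying ¬AF atFloor: {DoorClosed, Floor1, Floor2}.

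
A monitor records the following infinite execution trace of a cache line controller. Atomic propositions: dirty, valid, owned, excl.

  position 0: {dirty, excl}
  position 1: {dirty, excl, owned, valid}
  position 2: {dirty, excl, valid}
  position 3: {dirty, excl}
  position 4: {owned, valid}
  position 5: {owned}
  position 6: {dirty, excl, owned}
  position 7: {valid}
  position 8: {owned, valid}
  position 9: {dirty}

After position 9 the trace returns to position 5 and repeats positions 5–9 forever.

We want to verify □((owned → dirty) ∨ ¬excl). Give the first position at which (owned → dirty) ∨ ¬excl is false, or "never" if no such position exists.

(owned → dirty) ∨ ¬excl holds at every position 0..9, and those are all the positions the trace ever visits, so the invariant □((owned → dirty) ∨ ¬excl) is never violated.

never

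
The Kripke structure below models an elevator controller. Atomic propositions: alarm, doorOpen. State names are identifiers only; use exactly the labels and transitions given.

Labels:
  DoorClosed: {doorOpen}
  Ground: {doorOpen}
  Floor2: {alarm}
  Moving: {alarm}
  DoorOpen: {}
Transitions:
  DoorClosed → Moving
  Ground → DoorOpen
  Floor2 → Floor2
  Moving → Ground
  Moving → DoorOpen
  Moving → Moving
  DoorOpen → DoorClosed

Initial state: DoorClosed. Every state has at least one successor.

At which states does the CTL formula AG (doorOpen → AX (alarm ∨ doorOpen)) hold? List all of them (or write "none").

States satisfying doorOpen → AX (alarm ∨ doorOpen): {DoorClosed, Floor2, Moving, DoorOpen}.
States satisfying AG (doorOpen → AX (alarm ∨ doorOpen)): {Floor2}.

{Floor2}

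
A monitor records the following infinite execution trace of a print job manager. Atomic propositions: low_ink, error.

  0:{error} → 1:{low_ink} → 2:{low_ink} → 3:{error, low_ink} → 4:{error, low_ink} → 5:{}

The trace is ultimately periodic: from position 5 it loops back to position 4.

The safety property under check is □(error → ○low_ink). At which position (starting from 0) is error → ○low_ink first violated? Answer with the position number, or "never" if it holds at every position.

4

Check error → ○low_ink at each position in order: 0 ✓, 1 ✓, 2 ✓, 3 ✓.
At position 4 the labels are {error, low_ink} and the next position 5 has {}, so error → ○low_ink is false there. This is the first violation.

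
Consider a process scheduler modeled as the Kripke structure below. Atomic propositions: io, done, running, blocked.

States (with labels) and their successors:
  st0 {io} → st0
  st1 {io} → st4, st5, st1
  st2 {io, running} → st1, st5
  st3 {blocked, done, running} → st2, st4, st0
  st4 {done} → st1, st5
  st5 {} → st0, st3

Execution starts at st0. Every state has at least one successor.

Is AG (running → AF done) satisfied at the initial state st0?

States satisfying running → AF done: {st0, st1, st3, st4, st5}.
States satisfying AG (running → AF done): {st0}.
Every state reachable from st0 satisfies running → AF done.
st0 ∈ Sat(AG (running → AF done)).

Yes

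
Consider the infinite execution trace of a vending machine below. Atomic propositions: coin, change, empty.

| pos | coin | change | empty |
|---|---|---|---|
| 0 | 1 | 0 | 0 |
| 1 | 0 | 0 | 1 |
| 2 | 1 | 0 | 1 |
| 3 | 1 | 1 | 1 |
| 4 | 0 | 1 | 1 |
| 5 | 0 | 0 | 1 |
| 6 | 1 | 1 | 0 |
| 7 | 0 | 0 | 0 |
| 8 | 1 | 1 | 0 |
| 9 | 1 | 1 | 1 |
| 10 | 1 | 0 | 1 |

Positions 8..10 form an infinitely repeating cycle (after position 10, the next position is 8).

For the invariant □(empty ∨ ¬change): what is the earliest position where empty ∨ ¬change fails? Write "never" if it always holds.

6

Check empty ∨ ¬change at each position in order: 0 ✓, 1 ✓, 2 ✓, 3 ✓, 4 ✓, 5 ✓.
At position 6 the labels are {change, coin}, so empty ∨ ¬change is false there. This is the first violation.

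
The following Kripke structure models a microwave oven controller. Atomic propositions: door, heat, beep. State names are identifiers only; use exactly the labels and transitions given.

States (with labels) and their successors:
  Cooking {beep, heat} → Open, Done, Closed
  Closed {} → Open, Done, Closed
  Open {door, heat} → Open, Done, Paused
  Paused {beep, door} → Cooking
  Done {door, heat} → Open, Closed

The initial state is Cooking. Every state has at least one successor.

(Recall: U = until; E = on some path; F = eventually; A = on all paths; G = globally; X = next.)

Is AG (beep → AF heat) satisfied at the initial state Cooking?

Holds

States satisfying beep → AF heat: {Cooking, Closed, Open, Paused, Done}.
States satisfying AG (beep → AF heat): {Cooking, Closed, Open, Paused, Done}.
Every state reachable from Cooking satisfies beep → AF heat.
Cooking ∈ Sat(AG (beep → AF heat)).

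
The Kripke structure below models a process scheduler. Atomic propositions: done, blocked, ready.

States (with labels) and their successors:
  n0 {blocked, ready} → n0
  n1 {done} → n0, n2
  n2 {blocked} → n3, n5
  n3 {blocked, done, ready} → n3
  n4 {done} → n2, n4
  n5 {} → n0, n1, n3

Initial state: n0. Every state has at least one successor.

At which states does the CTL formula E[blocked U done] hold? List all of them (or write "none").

{n1, n2, n3, n4}

States satisfying blocked: {n0, n2, n3}.
States satisfying done: {n1, n3, n4}.
States satisfying E[blocked U done]: {n1, n2, n3, n4}.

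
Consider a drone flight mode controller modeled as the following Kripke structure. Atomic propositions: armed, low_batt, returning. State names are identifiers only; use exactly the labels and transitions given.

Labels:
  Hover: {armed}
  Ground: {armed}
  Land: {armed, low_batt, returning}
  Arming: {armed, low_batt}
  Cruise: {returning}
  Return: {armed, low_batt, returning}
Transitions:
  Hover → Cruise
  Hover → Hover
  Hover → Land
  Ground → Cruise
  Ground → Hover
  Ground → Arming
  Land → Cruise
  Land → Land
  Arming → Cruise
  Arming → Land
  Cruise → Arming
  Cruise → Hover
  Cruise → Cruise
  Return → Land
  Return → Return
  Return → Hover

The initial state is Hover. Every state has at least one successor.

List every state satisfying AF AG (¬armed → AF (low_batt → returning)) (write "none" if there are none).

{Hover, Ground, Land, Arming, Cruise, Return}

States satisfying AG (¬armed → AF (low_batt → returning)): {Hover, Ground, Land, Arming, Cruise, Return}.
States satisfying AF AG (¬armed → AF (low_batt → returning)): {Hover, Ground, Land, Arming, Cruise, Return}.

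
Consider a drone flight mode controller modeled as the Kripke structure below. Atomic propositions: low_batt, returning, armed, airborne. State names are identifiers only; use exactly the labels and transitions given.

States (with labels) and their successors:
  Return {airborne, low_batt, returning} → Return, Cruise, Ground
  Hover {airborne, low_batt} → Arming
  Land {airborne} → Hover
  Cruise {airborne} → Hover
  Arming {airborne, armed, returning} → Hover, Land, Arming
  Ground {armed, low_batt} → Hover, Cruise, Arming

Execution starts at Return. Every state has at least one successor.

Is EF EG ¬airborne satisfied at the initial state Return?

Does not hold

States satisfying EG ¬airborne: ∅.
States satisfying EF EG ¬airborne: ∅.
No suitable path/successor from Return witnesses the formula.
Return ∉ Sat(EF EG ¬airborne).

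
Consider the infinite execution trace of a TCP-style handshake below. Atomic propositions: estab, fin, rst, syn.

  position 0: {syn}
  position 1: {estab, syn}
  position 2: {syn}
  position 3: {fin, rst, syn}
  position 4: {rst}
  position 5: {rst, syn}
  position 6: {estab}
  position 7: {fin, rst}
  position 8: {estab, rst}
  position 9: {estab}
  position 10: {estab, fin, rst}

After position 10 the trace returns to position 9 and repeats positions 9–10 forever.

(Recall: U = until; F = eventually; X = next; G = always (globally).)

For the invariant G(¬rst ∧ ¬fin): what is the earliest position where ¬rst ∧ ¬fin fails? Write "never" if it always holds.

3

Check ¬rst ∧ ¬fin at each position in order: 0 ✓, 1 ✓, 2 ✓.
At position 3 the labels are {fin, rst, syn}, so ¬rst ∧ ¬fin is false there. This is the first violation.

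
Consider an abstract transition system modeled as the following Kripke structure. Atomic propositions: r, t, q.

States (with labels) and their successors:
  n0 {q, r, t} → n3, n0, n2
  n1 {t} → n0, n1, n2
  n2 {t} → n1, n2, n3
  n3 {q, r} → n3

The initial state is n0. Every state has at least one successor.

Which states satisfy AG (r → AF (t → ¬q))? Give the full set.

States satisfying r → AF (t → ¬q): {n1, n2, n3}.
States satisfying AG (r → AF (t → ¬q)): {n3}.

{n3}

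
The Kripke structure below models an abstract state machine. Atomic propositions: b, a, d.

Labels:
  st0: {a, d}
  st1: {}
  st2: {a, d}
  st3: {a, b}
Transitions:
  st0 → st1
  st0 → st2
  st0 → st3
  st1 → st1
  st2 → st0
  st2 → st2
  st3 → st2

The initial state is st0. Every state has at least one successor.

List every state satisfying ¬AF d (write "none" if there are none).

States satisfying d: {st0, st2}.
States satisfying AF d: {st0, st2, st3}.
States satisfying ¬AF d: {st1}.

{st1}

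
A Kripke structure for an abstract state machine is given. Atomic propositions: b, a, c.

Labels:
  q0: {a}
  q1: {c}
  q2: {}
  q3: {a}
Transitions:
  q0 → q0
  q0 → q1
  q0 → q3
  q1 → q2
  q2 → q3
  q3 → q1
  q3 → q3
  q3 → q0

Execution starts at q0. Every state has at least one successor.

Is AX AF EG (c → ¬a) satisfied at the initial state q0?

States satisfying AF EG (c → ¬a): {q0, q1, q2, q3}.
States satisfying AX AF EG (c → ¬a): {q0, q1, q2, q3}.
q0 ∈ Sat(AX AF EG (c → ¬a)).

Satisfied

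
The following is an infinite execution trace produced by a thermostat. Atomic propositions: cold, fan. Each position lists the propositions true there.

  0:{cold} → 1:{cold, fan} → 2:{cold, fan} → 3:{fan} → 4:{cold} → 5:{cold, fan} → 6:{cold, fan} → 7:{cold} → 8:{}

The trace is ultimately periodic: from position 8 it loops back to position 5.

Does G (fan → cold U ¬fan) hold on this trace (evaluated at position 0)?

fan → cold U ¬fan must hold at every position from 0 onward. It fails at position 1, so G (fan → cold U ¬fan) is false.
Positions where fan holds: 1, 2, 3, 5, 6.
Check cold U ¬fan at each: 1→fails, 2→fails, 3→fails, 5→ok, 6→ok.

Violated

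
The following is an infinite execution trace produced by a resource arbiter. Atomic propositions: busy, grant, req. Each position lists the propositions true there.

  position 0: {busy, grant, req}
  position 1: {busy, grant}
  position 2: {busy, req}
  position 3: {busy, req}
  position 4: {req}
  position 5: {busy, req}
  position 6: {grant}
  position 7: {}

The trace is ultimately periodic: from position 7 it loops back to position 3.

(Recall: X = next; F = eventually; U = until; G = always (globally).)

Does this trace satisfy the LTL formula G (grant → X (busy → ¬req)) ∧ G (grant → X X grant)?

grant → X (busy → ¬req) must hold at every position from 0 onward. It fails at position 1, so G (grant → X (busy → ¬req)) is false.
Positions where grant holds: 0, 1, 6.
Check X (busy → ¬req) at each: 0→ok, 1→fails, 6→ok.
grant → X X grant must hold at every position from 0 onward. It fails at position 0, so G (grant → X X grant) is false.
Positions where grant holds: 0, 1, 6.
Check X X grant at each: 0→fails, 1→fails, 6→fails.
At position 0: G (grant → X (busy → ¬req)) is false; G (grant → X X grant) is false; so G (grant → X (busy → ¬req)) ∧ G (grant → X X grant) is false.

No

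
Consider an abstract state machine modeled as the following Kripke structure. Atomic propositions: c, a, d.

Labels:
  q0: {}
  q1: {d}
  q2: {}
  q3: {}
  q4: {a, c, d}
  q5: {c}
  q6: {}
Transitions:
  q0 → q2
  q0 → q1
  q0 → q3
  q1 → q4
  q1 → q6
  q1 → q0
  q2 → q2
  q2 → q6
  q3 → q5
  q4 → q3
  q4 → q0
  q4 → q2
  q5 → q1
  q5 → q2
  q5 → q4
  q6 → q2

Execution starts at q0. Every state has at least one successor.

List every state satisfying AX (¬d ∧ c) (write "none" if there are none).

{q3}

States satisfying ¬d ∧ c: {q5}.
States satisfying AX (¬d ∧ c): {q3}.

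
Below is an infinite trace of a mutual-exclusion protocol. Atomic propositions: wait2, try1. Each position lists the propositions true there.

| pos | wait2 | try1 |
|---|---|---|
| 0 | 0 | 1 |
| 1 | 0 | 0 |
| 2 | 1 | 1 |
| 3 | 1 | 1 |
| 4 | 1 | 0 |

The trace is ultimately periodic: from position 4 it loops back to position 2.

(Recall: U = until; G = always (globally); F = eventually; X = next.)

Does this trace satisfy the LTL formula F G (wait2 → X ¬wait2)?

G (wait2 → X ¬wait2) is false at every position 0..4, so it never becomes true and F G (wait2 → X ¬wait2) fails.

Violated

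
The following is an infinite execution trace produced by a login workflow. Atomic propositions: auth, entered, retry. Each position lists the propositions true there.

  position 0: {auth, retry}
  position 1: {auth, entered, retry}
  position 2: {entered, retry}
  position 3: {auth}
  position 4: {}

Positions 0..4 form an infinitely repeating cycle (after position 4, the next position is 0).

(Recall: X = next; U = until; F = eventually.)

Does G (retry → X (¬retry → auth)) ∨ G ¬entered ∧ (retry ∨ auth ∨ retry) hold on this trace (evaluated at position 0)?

Yes

retry → X (¬retry → auth) holds at every position 0..4, and those are all positions ever visited, so G (retry → X (¬retry → auth)) holds.
Positions where retry holds: 0, 1, 2.
Check X (¬retry → auth) at each: 0→ok, 1→ok, 2→ok.
At position 0: G (retry → X (¬retry → auth)) is true; G ¬entered ∧ (retry ∨ auth ∨ retry) is false; so G (retry → X (¬retry → auth)) ∨ G ¬entered ∧ (retry ∨ auth ∨ retry) is true.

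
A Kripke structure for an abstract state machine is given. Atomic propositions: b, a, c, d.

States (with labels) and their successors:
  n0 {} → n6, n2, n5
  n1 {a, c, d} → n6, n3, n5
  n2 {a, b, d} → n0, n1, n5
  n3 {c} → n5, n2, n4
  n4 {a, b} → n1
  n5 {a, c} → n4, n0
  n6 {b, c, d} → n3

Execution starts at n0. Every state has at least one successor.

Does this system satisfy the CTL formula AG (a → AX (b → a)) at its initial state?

Does not hold

States satisfying a → AX (b → a): {n0, n2, n3, n4, n5, n6}.
States satisfying AG (a → AX (b → a)): ∅.
n1 is reachable from n0 and violates a → AX (b → a), so AG fails at n0.
n0 ∉ Sat(AG (a → AX (b → a))).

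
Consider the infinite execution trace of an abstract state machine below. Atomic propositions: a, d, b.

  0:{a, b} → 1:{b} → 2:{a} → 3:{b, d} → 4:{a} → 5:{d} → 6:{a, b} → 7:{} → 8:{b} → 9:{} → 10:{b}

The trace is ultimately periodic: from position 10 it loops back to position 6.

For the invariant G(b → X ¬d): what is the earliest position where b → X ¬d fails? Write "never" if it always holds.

never

b → X ¬d holds at every position 0..10, and those are all the positions the trace ever visits, so the invariant G(b → X ¬d) is never violated.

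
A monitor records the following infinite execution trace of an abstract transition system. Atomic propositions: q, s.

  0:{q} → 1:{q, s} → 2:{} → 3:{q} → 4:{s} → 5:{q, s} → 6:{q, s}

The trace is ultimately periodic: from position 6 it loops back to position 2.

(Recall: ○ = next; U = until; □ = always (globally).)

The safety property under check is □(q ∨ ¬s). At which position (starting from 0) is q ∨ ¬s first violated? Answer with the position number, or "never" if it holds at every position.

Check q ∨ ¬s at each position in order: 0 ✓, 1 ✓, 2 ✓, 3 ✓.
At position 4 the labels are {s}, so q ∨ ¬s is false there. This is the first violation.

4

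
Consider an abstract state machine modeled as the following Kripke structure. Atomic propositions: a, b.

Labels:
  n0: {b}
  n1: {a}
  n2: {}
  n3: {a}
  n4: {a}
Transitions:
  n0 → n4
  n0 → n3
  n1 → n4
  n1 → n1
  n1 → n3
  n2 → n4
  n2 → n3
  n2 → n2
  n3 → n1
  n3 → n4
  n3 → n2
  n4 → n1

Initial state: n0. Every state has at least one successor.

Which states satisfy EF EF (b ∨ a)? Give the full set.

{n0, n1, n2, n3, n4}

States satisfying EF (b ∨ a): {n0, n1, n2, n3, n4}.
States satisfying EF EF (b ∨ a): {n0, n1, n2, n3, n4}.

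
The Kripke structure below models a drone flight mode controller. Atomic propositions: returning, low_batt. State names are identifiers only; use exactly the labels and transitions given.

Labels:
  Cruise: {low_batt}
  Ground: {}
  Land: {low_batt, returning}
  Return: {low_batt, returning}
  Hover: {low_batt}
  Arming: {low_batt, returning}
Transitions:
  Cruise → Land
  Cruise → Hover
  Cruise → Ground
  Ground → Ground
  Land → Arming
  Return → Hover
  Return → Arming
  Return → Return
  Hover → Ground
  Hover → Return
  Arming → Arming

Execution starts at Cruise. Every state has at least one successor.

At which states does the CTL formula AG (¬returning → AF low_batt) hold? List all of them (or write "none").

{Land, Arming}

States satisfying ¬returning → AF low_batt: {Cruise, Land, Return, Hover, Arming}.
States satisfying AG (¬returning → AF low_batt): {Land, Arming}.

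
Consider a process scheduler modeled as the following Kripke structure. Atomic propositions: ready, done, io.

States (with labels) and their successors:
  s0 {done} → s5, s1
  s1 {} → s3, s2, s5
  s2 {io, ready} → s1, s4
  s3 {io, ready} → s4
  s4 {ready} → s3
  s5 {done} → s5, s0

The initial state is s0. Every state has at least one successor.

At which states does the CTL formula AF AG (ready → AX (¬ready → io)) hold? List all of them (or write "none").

{s3, s4}

States satisfying AG (ready → AX (¬ready → io)): {s3, s4}.
States satisfying AF AG (ready → AX (¬ready → io)): {s3, s4}.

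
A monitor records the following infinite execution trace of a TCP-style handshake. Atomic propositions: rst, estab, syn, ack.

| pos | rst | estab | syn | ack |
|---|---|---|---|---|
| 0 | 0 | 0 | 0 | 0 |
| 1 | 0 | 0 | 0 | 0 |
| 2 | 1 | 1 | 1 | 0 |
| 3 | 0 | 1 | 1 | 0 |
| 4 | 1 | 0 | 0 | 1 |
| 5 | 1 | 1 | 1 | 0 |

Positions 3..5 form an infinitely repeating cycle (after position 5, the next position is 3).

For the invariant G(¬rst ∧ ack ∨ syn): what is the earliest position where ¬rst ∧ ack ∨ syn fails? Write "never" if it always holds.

0

At position 0 the labels are {}, so ¬rst ∧ ack ∨ syn is false there. This is the first violation.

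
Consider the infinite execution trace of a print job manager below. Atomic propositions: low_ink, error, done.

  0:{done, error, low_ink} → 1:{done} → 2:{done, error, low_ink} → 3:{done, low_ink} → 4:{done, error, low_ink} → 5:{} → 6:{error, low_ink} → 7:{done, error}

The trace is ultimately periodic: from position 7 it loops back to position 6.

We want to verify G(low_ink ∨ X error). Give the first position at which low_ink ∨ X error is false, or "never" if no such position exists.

low_ink ∨ X error holds at every position 0..7, and those are all the positions the trace ever visits, so the invariant G(low_ink ∨ X error) is never violated.

never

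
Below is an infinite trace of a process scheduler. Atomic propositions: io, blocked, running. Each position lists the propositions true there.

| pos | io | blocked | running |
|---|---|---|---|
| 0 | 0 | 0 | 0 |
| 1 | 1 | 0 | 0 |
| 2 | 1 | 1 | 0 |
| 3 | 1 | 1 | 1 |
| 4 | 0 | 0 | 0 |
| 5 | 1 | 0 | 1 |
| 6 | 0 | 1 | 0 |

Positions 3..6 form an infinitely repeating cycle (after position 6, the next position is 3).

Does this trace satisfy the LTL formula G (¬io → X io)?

Yes

¬io → X io holds at every position 0..6, and those are all positions ever visited, so G (¬io → X io) holds.
Positions where ¬io holds: 0, 4, 6.
Check X io at each: 0→ok, 4→ok, 6→ok.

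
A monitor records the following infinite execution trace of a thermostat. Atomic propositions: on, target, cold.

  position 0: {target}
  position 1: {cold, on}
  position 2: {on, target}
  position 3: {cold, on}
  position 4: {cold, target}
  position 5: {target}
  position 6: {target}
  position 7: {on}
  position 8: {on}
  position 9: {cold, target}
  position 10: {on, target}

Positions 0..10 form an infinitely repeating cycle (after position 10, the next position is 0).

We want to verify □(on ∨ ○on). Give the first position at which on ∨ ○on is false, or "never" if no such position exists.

Check on ∨ ○on at each position in order: 0 ✓, 1 ✓, 2 ✓, 3 ✓.
At position 4 the labels are {cold, target} and the next position 5 has {target}, so on ∨ ○on is false there. This is the first violation.

4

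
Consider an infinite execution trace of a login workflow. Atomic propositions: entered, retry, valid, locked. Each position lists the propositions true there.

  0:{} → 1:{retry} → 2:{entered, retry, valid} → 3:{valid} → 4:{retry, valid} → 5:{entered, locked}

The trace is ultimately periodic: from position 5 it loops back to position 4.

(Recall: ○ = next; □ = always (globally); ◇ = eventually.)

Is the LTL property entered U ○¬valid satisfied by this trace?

Walking from position 0: ○¬valid first holds at position 0, and entered holds at every earlier position along the way, so entered U ○¬valid holds.

Holds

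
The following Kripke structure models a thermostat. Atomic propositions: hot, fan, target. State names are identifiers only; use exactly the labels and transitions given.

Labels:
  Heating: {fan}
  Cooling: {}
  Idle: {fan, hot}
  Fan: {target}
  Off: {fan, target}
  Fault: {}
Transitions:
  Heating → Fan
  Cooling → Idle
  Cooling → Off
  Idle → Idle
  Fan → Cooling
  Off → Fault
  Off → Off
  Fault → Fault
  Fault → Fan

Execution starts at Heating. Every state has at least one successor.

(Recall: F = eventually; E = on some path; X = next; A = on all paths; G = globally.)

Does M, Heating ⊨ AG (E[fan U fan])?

States satisfying E[fan U fan]: {Heating, Idle, Off}.
States satisfying AG (E[fan U fan]): {Idle}.
Cooling is reachable from Heating and violates E[fan U fan], so AG fails at Heating.
Heating ∉ Sat(AG (E[fan U fan])).

Violated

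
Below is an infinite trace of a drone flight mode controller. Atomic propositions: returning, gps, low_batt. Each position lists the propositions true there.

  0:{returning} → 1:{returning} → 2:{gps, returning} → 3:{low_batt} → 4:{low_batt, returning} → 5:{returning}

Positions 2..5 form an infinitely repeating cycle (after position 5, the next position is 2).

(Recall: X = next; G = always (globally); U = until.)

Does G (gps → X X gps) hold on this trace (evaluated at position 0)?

Violated

gps → X X gps must hold at every position from 0 onward. It fails at position 2, so G (gps → X X gps) is false.
Positions where gps holds: 2.
Check X X gps at each: 2→fails.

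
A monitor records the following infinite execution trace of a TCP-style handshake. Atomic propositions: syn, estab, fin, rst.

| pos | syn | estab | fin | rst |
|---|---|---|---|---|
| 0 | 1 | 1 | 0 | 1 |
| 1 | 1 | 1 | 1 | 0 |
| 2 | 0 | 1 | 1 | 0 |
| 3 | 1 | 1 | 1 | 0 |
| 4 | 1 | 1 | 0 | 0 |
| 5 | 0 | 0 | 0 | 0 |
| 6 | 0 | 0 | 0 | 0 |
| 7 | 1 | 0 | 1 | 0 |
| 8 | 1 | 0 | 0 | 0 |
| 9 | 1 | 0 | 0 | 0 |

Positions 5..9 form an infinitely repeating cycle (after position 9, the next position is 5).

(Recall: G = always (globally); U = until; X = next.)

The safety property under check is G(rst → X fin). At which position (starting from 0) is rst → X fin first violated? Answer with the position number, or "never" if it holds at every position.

rst → X fin holds at every position 0..9, and those are all the positions the trace ever visits, so the invariant G(rst → X fin) is never violated.

never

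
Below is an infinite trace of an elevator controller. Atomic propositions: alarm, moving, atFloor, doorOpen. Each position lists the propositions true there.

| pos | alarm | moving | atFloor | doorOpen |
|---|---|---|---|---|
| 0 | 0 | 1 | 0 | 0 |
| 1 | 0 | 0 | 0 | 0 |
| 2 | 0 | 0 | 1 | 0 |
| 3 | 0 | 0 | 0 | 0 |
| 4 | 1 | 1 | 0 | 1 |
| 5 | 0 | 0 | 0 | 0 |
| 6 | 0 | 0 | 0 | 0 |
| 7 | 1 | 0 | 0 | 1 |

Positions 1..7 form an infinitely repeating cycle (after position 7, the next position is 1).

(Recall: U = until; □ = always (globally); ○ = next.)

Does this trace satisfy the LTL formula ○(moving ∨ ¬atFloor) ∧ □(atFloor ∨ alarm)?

The position after 0 is 1; moving ∨ ¬atFloor is true there.
atFloor ∨ alarm must hold at every position from 0 onward. It fails at position 0, so □(atFloor ∨ alarm) is false.
At position 0: ○(moving ∨ ¬atFloor) is true; □(atFloor ∨ alarm) is false; so ○(moving ∨ ¬atFloor) ∧ □(atFloor ∨ alarm) is false.

Does not hold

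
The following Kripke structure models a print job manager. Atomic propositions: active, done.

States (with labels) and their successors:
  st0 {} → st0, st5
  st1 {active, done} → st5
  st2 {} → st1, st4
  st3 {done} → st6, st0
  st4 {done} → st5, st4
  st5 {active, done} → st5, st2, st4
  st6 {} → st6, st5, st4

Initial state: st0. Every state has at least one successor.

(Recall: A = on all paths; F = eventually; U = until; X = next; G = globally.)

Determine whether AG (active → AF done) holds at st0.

States satisfying active → AF done: {st0, st1, st2, st3, st4, st5, st6}.
States satisfying AG (active → AF done): {st0, st1, st2, st3, st4, st5, st6}.
Every state reachable from st0 satisfies active → AF done.
st0 ∈ Sat(AG (active → AF done)).

Satisfied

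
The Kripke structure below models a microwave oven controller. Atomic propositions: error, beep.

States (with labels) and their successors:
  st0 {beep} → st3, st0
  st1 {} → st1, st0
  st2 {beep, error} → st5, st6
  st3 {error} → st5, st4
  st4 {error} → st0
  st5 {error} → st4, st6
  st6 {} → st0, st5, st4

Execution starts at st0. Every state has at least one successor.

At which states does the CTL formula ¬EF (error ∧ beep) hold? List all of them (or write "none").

{st0, st1, st3, st4, st5, st6}

States satisfying error ∧ beep: {st2}.
States satisfying EF (error ∧ beep): {st2}.
States satisfying ¬EF (error ∧ beep): {st0, st1, st3, st4, st5, st6}.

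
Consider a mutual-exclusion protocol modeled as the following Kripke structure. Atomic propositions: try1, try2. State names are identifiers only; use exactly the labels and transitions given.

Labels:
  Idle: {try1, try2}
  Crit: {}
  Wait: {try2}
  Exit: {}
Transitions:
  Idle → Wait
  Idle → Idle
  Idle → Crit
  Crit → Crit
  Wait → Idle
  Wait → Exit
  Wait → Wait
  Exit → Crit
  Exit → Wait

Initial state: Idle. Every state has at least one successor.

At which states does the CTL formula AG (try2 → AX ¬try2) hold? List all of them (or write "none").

{Crit}

States satisfying try2 → AX ¬try2: {Crit, Exit}.
States satisfying AG (try2 → AX ¬try2): {Crit}.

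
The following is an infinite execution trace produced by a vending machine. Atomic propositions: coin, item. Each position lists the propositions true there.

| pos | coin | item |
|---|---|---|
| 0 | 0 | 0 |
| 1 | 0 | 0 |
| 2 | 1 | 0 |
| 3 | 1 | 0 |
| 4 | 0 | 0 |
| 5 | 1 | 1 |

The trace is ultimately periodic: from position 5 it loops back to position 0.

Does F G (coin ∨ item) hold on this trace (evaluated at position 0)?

G (coin ∨ item) is false at every position 0..5, so it never becomes true and F G (coin ∨ item) fails.

No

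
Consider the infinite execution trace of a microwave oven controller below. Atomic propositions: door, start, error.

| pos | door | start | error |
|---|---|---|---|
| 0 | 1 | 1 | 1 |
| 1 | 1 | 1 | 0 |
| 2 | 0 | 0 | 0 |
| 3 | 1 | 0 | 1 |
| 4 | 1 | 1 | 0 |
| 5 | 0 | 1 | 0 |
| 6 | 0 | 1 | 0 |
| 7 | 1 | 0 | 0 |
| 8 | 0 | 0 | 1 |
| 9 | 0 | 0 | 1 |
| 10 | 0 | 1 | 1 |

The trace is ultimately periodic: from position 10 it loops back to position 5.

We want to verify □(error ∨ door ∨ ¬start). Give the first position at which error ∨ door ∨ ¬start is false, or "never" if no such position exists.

Check error ∨ door ∨ ¬start at each position in order: 0 ✓, 1 ✓, 2 ✓, 3 ✓, 4 ✓.
At position 5 the labels are {start}, so error ∨ door ∨ ¬start is false there. This is the first violation.

5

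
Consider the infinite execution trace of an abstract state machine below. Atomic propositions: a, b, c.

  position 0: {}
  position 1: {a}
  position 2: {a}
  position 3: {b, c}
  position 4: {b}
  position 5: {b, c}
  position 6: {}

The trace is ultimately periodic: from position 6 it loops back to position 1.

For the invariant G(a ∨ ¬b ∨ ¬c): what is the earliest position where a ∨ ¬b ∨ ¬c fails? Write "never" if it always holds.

Check a ∨ ¬b ∨ ¬c at each position in order: 0 ✓, 1 ✓, 2 ✓.
At position 3 the labels are {b, c}, so a ∨ ¬b ∨ ¬c is false there. This is the first violation.

3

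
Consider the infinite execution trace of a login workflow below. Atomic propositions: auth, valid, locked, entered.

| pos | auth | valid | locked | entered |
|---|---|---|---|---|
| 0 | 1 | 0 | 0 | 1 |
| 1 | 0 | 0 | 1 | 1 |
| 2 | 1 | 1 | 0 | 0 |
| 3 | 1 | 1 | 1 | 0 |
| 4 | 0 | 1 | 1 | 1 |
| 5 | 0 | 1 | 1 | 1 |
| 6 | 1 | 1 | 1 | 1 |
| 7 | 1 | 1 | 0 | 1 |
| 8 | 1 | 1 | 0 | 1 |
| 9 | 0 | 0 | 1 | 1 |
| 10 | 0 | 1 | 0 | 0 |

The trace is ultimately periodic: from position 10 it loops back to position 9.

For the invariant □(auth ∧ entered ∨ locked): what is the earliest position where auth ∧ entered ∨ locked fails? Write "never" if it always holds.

2

Check auth ∧ entered ∨ locked at each position in order: 0 ✓, 1 ✓.
At position 2 the labels are {auth, valid}, so auth ∧ entered ∨ locked is false there. This is the first violation.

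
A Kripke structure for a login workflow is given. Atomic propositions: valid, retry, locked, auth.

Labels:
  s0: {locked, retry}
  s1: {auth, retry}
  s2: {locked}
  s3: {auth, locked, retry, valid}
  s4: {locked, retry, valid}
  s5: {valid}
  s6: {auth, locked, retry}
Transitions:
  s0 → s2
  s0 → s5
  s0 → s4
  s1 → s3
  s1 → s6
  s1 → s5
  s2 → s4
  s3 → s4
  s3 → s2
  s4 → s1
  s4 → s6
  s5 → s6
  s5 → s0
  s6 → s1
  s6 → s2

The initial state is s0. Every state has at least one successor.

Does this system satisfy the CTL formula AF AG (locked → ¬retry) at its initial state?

No

States satisfying AG (locked → ¬retry): ∅.
States satisfying AF AG (locked → ¬retry): ∅.
There is a path from s0 along which AG (locked → ¬retry) never holds.
s0 ∉ Sat(AF AG (locked → ¬retry)).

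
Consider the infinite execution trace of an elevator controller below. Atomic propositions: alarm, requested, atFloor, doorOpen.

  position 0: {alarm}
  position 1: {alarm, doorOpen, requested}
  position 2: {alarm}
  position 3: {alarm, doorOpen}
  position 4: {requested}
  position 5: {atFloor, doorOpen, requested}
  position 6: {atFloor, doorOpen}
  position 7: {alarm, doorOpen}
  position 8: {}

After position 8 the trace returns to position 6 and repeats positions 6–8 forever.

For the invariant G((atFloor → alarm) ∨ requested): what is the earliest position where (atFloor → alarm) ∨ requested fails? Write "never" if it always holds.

6

Check (atFloor → alarm) ∨ requested at each position in order: 0 ✓, 1 ✓, 2 ✓, 3 ✓, 4 ✓, 5 ✓.
At position 6 the labels are {atFloor, doorOpen}, so (atFloor → alarm) ∨ requested is false there. This is the first violation.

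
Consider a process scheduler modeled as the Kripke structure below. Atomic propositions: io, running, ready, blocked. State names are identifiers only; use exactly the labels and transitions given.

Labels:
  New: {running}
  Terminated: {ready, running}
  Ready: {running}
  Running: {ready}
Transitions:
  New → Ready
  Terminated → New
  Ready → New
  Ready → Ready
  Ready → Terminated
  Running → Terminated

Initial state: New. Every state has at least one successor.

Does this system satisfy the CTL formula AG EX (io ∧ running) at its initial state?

States satisfying EX (io ∧ running): ∅.
States satisfying AG EX (io ∧ running): ∅.
New is reachable from New and violates EX (io ∧ running), so AG fails at New.
New ∉ Sat(AG EX (io ∧ running)).

Violated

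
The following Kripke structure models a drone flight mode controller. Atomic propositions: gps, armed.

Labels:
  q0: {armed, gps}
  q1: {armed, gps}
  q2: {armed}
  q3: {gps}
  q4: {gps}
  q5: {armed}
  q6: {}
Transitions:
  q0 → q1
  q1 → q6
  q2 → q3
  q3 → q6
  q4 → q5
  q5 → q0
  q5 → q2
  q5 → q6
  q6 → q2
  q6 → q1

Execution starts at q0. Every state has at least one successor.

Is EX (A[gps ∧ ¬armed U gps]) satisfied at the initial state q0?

States satisfying A[gps ∧ ¬armed U gps]: {q0, q1, q3, q4}.
States satisfying EX (A[gps ∧ ¬armed U gps]): {q0, q2, q5, q6}.
q0 ∈ Sat(EX (A[gps ∧ ¬armed U gps])).

Satisfied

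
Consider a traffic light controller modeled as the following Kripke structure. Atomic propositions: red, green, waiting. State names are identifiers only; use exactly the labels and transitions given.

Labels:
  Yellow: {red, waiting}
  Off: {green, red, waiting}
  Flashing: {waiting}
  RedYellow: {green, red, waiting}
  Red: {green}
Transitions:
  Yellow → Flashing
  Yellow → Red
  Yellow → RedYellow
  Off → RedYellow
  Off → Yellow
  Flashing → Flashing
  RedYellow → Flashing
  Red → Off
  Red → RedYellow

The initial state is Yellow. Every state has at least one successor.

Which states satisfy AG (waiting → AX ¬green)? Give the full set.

{Flashing, RedYellow}

States satisfying waiting → AX ¬green: {Flashing, RedYellow, Red}.
States satisfying AG (waiting → AX ¬green): {Flashing, RedYellow}.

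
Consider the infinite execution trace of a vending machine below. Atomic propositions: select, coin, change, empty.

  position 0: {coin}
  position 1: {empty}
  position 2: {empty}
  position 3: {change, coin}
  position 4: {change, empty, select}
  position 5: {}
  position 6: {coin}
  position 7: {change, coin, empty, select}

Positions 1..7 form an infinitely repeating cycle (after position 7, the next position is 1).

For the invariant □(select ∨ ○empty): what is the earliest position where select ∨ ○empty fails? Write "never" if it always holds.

Check select ∨ ○empty at each position in order: 0 ✓, 1 ✓.
At position 2 the labels are {empty} and the next position 3 has {change, coin}, so select ∨ ○empty is false there. This is the first violation.

2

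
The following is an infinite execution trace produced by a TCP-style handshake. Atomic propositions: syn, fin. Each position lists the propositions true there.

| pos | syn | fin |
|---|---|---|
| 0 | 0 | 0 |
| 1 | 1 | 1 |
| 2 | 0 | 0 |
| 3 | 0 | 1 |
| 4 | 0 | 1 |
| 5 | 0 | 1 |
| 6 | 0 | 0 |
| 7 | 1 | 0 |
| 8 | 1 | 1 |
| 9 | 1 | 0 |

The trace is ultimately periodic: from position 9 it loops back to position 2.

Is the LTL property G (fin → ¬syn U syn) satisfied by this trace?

Holds

fin → ¬syn U syn holds at every position 0..9, and those are all positions ever visited, so G (fin → ¬syn U syn) holds.
Positions where fin holds: 1, 3, 4, 5, 8.
Check ¬syn U syn at each: 1→ok, 3→ok, 4→ok, 5→ok, 8→ok.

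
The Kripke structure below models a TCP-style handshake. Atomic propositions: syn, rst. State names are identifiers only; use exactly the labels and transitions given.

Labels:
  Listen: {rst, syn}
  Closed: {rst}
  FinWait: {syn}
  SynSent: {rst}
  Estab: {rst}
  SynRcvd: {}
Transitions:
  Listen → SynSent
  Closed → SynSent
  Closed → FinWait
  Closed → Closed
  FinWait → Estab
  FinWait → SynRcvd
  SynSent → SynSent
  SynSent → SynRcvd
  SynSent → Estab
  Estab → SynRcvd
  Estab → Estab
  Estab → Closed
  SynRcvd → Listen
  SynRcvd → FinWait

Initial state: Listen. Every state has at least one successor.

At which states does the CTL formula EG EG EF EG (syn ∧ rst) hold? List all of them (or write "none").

none

States satisfying EG EF EG (syn ∧ rst): ∅.
States satisfying EG EG EF EG (syn ∧ rst): ∅.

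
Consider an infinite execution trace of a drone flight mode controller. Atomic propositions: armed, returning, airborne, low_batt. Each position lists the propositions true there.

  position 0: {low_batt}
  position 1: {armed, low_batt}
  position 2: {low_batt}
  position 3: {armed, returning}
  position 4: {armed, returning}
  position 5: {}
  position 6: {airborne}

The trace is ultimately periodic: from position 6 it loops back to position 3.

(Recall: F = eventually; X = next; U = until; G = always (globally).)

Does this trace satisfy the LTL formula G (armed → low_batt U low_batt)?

Violated

armed → low_batt U low_batt must hold at every position from 0 onward. It fails at position 3, so G (armed → low_batt U low_batt) is false.
Positions where armed holds: 1, 3, 4.
Check low_batt U low_batt at each: 1→ok, 3→fails, 4→fails.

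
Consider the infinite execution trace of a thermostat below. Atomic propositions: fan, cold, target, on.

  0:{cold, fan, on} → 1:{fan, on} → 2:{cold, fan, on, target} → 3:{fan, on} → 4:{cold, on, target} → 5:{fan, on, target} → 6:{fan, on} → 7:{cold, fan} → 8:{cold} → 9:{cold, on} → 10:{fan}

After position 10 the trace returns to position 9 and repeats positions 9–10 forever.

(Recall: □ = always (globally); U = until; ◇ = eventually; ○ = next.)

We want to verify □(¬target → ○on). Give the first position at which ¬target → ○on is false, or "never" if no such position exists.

Check ¬target → ○on at each position in order: 0 ✓, 1 ✓, 2 ✓, 3 ✓, 4 ✓, 5 ✓.
At position 6 the labels are {fan, on} and the next position 7 has {cold, fan}, so ¬target → ○on is false there. This is the first violation.

6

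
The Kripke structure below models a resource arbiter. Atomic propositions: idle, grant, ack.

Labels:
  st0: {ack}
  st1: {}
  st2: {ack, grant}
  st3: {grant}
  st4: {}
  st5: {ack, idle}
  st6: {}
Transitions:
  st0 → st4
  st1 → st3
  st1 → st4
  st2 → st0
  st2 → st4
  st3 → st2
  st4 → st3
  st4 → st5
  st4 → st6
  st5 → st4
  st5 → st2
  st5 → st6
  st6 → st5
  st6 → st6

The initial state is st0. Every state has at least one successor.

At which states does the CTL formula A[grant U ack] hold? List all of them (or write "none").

States satisfying grant: {st2, st3}.
States satisfying ack: {st0, st2, st5}.
States satisfying A[grant U ack]: {st0, st2, st3, st5}.

{st0, st2, st3, st5}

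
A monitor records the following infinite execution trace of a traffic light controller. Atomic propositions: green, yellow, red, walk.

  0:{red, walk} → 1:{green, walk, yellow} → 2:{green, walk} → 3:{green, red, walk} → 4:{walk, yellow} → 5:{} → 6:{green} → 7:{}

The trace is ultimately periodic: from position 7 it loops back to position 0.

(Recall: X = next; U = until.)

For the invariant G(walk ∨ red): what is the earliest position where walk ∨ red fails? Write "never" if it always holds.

Check walk ∨ red at each position in order: 0 ✓, 1 ✓, 2 ✓, 3 ✓, 4 ✓.
At position 5 the labels are {}, so walk ∨ red is false there. This is the first violation.

5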